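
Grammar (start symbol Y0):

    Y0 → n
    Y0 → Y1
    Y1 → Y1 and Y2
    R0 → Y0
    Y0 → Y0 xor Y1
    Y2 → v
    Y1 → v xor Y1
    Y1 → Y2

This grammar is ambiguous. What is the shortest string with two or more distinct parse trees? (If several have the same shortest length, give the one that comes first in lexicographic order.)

v xor v

length 1: no string has ≥2 trees
length 3: v xor v has 2 parse trees

Two derivations of v xor v:
  Y0 ⇒ Y1 ⇒ v xor Y1 ⇒ v xor Y2 ⇒ v xor v
  Y0 ⇒ Y0 xor Y1 ⇒ Y1 xor Y1 ⇒ Y2 xor Y1 ⇒ v xor Y1 ⇒ v xor Y2 ⇒ v xor v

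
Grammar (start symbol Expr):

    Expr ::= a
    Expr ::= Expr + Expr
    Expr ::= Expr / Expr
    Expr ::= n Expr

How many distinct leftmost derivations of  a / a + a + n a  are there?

Parse trees for a / a + a + n a:
  [Expr [Expr [Expr a] / [Expr a]] + [Expr [Expr a] + [Expr n [Expr a]]]]
  [Expr [Expr [Expr [Expr a] / [Expr a]] + [Expr a]] + [Expr n [Expr a]]]
  [Expr [Expr [Expr a] / [Expr [Expr a] + [Expr a]]] + [Expr n [Expr a]]]
  [Expr [Expr a] / [Expr [Expr a] + [Expr [Expr a] + [Expr n [Expr a]]]]]
  [Expr [Expr a] / [Expr [Expr [Expr a] + [Expr a]] + [Expr n [Expr a]]]]

5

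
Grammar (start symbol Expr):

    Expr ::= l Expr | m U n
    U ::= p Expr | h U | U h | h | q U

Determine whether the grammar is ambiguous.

Witness: m h h n

Derivation 1: Expr ⇒ m U n ⇒ m h U n ⇒ m h h n
Derivation 2: Expr ⇒ m U n ⇒ m U h n ⇒ m h h n

Two distinct leftmost derivations for the same string.

Ambiguous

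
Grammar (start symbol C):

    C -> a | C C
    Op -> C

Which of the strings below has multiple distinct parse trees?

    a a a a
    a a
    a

a a a a: 5 trees
a a: 1 tree
a: 1 tree

a a a a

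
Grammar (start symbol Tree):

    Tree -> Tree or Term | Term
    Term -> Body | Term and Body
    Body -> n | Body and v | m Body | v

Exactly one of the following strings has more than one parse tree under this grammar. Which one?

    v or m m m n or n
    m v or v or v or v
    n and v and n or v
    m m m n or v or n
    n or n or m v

v or m m m n or n: 1 tree
m v or v or v or v: 1 tree
n and v and n or v: 2 trees
m m m n or v or n: 1 tree
n or n or m v: 1 tree

n and v and n or v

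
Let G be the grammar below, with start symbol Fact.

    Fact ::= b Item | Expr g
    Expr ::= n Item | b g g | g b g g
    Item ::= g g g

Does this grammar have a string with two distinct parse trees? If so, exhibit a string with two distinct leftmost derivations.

Witness: b g g g

Derivation 1: Fact ⇒ b Item ⇒ b g g g
Derivation 2: Fact ⇒ Expr g ⇒ b g g g

Two distinct leftmost derivations for the same string.

Ambiguous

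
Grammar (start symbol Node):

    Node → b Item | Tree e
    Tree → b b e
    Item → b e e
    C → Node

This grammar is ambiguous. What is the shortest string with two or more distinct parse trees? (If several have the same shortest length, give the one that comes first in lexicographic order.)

b b e e

length 4: b b e e has 2 parse trees

Two derivations of b b e e:
  Node ⇒ b Item ⇒ b b e e
  Node ⇒ Tree e ⇒ b b e e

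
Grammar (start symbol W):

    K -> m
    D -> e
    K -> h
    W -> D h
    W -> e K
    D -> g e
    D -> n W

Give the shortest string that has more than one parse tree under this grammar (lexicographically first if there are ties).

length 2: e h has 2 parse trees

Two derivations of e h:
  W ⇒ D h ⇒ e h
  W ⇒ e K ⇒ e h

e h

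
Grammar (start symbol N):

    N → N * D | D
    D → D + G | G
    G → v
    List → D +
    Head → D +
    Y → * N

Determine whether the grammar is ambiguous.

Unambiguous

(List, Head, Y are unreachable from N, so their rules don't affect L(N).) The grammar is stratified — N handles '*' (left-recursive), D handles '+', G atoms. Each operator has a fixed associativity and precedence level, so every string has one parse.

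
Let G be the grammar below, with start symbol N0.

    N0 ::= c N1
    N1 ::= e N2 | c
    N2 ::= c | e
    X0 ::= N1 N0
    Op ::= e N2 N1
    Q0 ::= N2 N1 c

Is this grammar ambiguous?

(X0, Op, Q0 are unreachable from N0, so their rules don't affect L(N0).) The reachable rules are right-linear with at most one rule per (nonterminal, next-terminal) pair. Each input token forces the next rule, so parsing is deterministic.

Unambiguous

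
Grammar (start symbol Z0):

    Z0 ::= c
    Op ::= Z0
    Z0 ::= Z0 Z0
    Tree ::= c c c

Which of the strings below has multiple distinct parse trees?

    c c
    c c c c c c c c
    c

c c c c c c c c

c c: 1 tree
c c c c c c c c: 429 trees
c: 1 tree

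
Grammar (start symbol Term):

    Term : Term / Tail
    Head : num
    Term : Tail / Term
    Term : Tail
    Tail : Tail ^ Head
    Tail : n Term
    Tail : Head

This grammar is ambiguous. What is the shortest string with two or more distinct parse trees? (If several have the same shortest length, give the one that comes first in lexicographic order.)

num / num

length 1: no string has ≥2 trees
length 2: no string has ≥2 trees
length 3: num / num has 2 parse trees

Two derivations of num / num:
  Term ⇒ Term / Tail ⇒ Tail / Tail ⇒ Head / Tail ⇒ num / Tail ⇒ num / Head ⇒ num / num
  Term ⇒ Tail / Term ⇒ Head / Term ⇒ num / Term ⇒ num / Tail ⇒ num / Head ⇒ num / num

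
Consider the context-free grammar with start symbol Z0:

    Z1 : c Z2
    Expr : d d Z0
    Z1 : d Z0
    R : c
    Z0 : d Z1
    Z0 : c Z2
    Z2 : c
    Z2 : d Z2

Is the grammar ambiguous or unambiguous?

Only Z0, Z1, Z2 are reachable from Z0; ignoring the rest: The reachable rules are right-linear with at most one rule per (nonterminal, next-terminal) pair. Each input token forces the next rule, so parsing is deterministic.

Unambiguous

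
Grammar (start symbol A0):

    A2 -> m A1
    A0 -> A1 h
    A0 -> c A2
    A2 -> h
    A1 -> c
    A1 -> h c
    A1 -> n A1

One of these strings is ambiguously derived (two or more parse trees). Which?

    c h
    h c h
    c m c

c h: 2 trees
h c h: 1 tree
c m c: 1 tree

c h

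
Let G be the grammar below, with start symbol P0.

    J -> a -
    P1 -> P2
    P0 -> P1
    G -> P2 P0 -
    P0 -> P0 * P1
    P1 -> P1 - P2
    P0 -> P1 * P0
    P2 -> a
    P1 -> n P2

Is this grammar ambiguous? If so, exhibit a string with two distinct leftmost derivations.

Ambiguous

Witness: a * a

Derivation 1: P0 ⇒ P0 * P1 ⇒ P1 * P1 ⇒ P2 * P1 ⇒ a * P1 ⇒ a * P2 ⇒ a * a
Derivation 2: P0 ⇒ P1 * P0 ⇒ P2 * P0 ⇒ a * P0 ⇒ a * P1 ⇒ a * P2 ⇒ a * a

Two distinct leftmost derivations for the same string.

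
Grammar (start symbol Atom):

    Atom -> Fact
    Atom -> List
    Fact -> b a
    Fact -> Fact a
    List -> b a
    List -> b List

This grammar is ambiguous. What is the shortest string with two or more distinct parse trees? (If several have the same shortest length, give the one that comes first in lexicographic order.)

length 2: b a has 2 parse trees

Two derivations of b a:
  Atom ⇒ Fact ⇒ b a
  Atom ⇒ List ⇒ b a

b a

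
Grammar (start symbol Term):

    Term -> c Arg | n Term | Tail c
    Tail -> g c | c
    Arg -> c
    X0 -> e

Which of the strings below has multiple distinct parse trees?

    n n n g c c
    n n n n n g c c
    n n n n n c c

n n n g c c: 1 tree
n n n n n g c c: 1 tree
n n n n n c c: 2 trees

n n n n n c c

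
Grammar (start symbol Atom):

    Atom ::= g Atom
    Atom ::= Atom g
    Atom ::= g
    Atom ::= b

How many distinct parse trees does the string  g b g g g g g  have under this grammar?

6

Parse trees for g b g g g g g:
  [Atom g [Atom [Atom [Atom [Atom [Atom [Atom b] g] g] g] g] g]]
  [Atom [Atom g [Atom [Atom [Atom [Atom [Atom b] g] g] g] g]] g]
  [Atom [Atom [Atom g [Atom [Atom [Atom [Atom b] g] g] g]] g] g]
  [Atom [Atom [Atom [Atom g [Atom [Atom [Atom b] g] g]] g] g] g]
  [Atom [Atom [Atom [Atom [Atom g [Atom [Atom b] g]] g] g] g] g]
  [Atom [Atom [Atom [Atom [Atom [Atom g [Atom b]] g] g] g] g] g]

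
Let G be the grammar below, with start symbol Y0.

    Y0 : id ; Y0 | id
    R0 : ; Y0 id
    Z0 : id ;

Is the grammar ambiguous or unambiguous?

Unambiguous

(R0, Z0 are unreachable from Y0, so their rules don't affect L(Y0).) The reachable grammar is A → atom sep A | atom. Each atom is followed by either the separator (recurse) or end-of-string (stop) — no choice point.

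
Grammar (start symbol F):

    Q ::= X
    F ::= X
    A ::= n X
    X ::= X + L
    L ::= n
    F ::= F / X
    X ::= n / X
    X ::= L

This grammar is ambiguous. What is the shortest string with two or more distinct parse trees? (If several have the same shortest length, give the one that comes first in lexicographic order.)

n / n

length 1: no string has ≥2 trees
length 3: n / n has 2 parse trees

Two derivations of n / n:
  F ⇒ X ⇒ n / X ⇒ n / L ⇒ n / n
  F ⇒ F / X ⇒ X / X ⇒ L / X ⇒ n / X ⇒ n / L ⇒ n / n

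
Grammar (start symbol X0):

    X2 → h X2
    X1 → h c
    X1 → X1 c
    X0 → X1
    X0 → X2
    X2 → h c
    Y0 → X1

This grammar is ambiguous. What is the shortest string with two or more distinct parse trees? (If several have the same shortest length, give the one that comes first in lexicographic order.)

h c

length 2: h c has 2 parse trees

Two derivations of h c:
  X0 ⇒ X1 ⇒ h c
  X0 ⇒ X2 ⇒ h c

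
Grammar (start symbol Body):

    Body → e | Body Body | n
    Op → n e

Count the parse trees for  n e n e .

5

Parse trees for n e n e:
  [Body [Body n] [Body [Body e] [Body [Body n] [Body e]]]]
  [Body [Body n] [Body [Body [Body e] [Body n]] [Body e]]]
  [Body [Body [Body n] [Body e]] [Body [Body n] [Body e]]]
  [Body [Body [Body n] [Body [Body e] [Body n]]] [Body e]]
  [Body [Body [Body [Body n] [Body e]] [Body n]] [Body e]]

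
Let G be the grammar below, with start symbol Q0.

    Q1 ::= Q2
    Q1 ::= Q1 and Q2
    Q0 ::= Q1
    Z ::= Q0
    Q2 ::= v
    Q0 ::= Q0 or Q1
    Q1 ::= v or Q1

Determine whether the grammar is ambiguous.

Witness: v or v

Derivation 1: Q0 ⇒ Q1 ⇒ v or Q1 ⇒ v or Q2 ⇒ v or v
Derivation 2: Q0 ⇒ Q0 or Q1 ⇒ Q1 or Q1 ⇒ Q2 or Q1 ⇒ v or Q1 ⇒ v or Q2 ⇒ v or v

Two distinct leftmost derivations for the same string.

Ambiguous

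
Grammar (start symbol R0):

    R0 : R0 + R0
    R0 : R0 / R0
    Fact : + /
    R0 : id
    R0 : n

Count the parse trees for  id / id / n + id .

5

Parse trees for id / id / n + id:
  [R0 [R0 [R0 id] / [R0 [R0 id] / [R0 n]]] + [R0 id]]
  [R0 [R0 [R0 [R0 id] / [R0 id]] / [R0 n]] + [R0 id]]
  [R0 [R0 id] / [R0 [R0 [R0 id] / [R0 n]] + [R0 id]]]
  [R0 [R0 id] / [R0 [R0 id] / [R0 [R0 n] + [R0 id]]]]
  [R0 [R0 [R0 id] / [R0 id]] / [R0 [R0 n] + [R0 id]]]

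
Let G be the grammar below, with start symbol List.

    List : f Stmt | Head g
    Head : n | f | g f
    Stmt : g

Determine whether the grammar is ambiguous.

Witness: f g

Derivation 1: List ⇒ f Stmt ⇒ f g
Derivation 2: List ⇒ Head g ⇒ f g

Two distinct leftmost derivations for the same string.

Ambiguous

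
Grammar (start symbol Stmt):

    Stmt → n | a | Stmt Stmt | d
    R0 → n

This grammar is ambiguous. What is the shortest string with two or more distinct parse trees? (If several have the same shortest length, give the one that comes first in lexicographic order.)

length 1: no string has ≥2 trees
length 2: no string has ≥2 trees
length 3: a a a has 2 parse trees

Two derivations of a a a:
  Stmt ⇒ Stmt Stmt ⇒ a Stmt ⇒ a Stmt Stmt ⇒ a a Stmt ⇒ a a a
  Stmt ⇒ Stmt Stmt ⇒ Stmt Stmt Stmt ⇒ a Stmt Stmt ⇒ a a Stmt ⇒ a a a

a a a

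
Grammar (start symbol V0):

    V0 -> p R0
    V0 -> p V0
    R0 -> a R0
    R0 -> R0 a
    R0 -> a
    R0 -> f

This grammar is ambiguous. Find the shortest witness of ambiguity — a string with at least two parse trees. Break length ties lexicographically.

p a a

length 2: no string has ≥2 trees
length 3: p a a has 2 parse trees

Two derivations of p a a:
  V0 ⇒ p R0 ⇒ p a R0 ⇒ p a a
  V0 ⇒ p R0 ⇒ p R0 a ⇒ p a a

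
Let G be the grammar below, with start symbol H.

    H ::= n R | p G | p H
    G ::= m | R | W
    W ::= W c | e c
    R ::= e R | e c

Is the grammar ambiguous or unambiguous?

Witness: p e c

Derivation 1: H ⇒ p G ⇒ p R ⇒ p e c
Derivation 2: H ⇒ p G ⇒ p W ⇒ p e c

Two distinct leftmost derivations for the same string.

Ambiguous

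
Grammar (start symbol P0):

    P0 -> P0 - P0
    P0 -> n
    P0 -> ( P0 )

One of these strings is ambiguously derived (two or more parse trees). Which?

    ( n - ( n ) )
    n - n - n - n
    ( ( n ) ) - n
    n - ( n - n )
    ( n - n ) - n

( n - ( n ) ): 1 tree
n - n - n - n: 5 trees
( ( n ) ) - n: 1 tree
n - ( n - n ): 1 tree
( n - n ) - n: 1 tree

n - n - n - n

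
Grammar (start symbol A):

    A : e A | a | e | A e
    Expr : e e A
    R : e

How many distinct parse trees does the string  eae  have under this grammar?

Parse trees for eae:
  [A e [A [A a] e]]
  [A [A e [A a]] e]

2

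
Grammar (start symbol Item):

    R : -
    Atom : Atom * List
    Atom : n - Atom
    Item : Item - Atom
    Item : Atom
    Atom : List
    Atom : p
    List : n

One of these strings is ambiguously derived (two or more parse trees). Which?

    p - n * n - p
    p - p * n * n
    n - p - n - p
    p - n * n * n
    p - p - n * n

n - p - n - p

p - n * n - p: 1 tree
p - p * n * n: 1 tree
n - p - n - p: 4 trees
p - n * n * n: 1 tree
p - p - n * n: 1 tree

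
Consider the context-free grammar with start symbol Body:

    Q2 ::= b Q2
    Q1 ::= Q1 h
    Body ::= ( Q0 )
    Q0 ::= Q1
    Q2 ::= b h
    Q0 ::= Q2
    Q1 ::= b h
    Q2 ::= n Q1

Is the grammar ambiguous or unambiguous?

Ambiguous

Witness: ( b h )

Derivation 1: Body ⇒ ( Q0 ) ⇒ ( Q1 ) ⇒ ( b h )
Derivation 2: Body ⇒ ( Q0 ) ⇒ ( Q2 ) ⇒ ( b h )

Two distinct leftmost derivations for the same string.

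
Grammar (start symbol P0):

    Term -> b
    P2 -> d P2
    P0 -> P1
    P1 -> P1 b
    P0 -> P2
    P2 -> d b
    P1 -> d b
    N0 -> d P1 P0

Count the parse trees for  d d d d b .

Parse trees for d d d d b:
  [P0 [P2 d [P2 d [P2 d [P2 d b]]]]]

1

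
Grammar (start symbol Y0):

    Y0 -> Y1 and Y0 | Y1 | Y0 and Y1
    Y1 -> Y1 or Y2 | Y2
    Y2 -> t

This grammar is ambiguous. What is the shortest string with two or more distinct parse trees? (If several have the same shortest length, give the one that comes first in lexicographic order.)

length 1: no string has ≥2 trees
length 3: t and t has 2 parse trees

Two derivations of t and t:
  Y0 ⇒ Y1 and Y0 ⇒ Y2 and Y0 ⇒ t and Y0 ⇒ t and Y1 ⇒ t and Y2 ⇒ t and t
  Y0 ⇒ Y0 and Y1 ⇒ Y1 and Y1 ⇒ Y2 and Y1 ⇒ t and Y1 ⇒ t and Y2 ⇒ t and t

t and t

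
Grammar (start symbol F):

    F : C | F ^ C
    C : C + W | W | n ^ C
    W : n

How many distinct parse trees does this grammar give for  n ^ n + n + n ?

4

Parse trees for n ^ n + n + n:
  [F [C [C [C n ^ [C [W n]]] + [W n]] + [W n]]]
  [F [C [C n ^ [C [C [W n]] + [W n]]] + [W n]]]
  [F [C n ^ [C [C [C [W n]] + [W n]] + [W n]]]]
  [F [F [C [W n]]] ^ [C [C [C [W n]] + [W n]] + [W n]]]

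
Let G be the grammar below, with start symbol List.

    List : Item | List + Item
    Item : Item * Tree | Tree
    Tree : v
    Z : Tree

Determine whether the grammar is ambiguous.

Unambiguous

(Z is unreachable from List, so its rules don't affect L(List).) List → List + Item | Item  ;  Item → Item * Tree | Tree  — a left-associative chain with Tree at the bottom. Each string factors uniquely by precedence.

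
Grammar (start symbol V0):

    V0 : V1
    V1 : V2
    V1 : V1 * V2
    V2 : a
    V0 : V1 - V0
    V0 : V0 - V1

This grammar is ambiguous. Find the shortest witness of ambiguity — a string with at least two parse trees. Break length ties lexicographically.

length 1: no string has ≥2 trees
length 3: a - a has 2 parse trees

Two derivations of a - a:
  V0 ⇒ V1 - V0 ⇒ V2 - V0 ⇒ a - V0 ⇒ a - V1 ⇒ a - V2 ⇒ a - a
  V0 ⇒ V0 - V1 ⇒ V1 - V1 ⇒ V2 - V1 ⇒ a - V1 ⇒ a - V2 ⇒ a - a

a - a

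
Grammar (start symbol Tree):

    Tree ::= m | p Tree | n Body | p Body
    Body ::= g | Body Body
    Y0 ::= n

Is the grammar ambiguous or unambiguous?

Ambiguous

Witness: n g g g

Derivation 1: Tree ⇒ n Body ⇒ n Body Body ⇒ n g Body ⇒ n g Body Body ⇒ n g g Body ⇒ n g g g
Derivation 2: Tree ⇒ n Body ⇒ n Body Body ⇒ n Body Body Body ⇒ n g Body Body ⇒ n g g Body ⇒ n g g g

Two distinct leftmost derivations for the same string.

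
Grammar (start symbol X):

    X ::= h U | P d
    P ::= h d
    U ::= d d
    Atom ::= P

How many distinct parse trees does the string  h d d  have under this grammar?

Parse trees for h d d:
  [X h [U d d]]
  [X [P h d] d]

2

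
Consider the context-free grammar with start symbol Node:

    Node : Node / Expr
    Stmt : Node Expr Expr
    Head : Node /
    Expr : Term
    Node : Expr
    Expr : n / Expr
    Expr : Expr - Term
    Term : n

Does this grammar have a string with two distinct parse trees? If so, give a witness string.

Ambiguous

Witness: n / n

Derivation 1: Node ⇒ Node / Expr ⇒ Expr / Expr ⇒ Term / Expr ⇒ n / Expr ⇒ n / Term ⇒ n / n
Derivation 2: Node ⇒ Expr ⇒ n / Expr ⇒ n / Term ⇒ n / n

Two distinct leftmost derivations for the same string.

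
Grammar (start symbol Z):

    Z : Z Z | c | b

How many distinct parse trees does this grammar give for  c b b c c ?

14

Parse trees for c b b c c (showing first 6 of 14):
  [Z [Z c] [Z [Z b] [Z [Z b] [Z [Z c] [Z c]]]]]
  [Z [Z c] [Z [Z b] [Z [Z [Z b] [Z c]] [Z c]]]]
  [Z [Z c] [Z [Z [Z b] [Z b]] [Z [Z c] [Z c]]]]
  [Z [Z c] [Z [Z [Z b] [Z [Z b] [Z c]]] [Z c]]]
  [Z [Z c] [Z [Z [Z [Z b] [Z b]] [Z c]] [Z c]]]
  [Z [Z [Z c] [Z b]] [Z [Z b] [Z [Z c] [Z c]]]]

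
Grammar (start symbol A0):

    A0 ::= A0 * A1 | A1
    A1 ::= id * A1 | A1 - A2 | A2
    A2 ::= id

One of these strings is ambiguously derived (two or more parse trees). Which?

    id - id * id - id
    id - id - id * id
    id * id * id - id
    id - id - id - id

id * id * id - id

id - id * id - id: 1 tree
id - id - id * id: 1 tree
id * id * id - id: 7 trees
id - id - id - id: 1 tree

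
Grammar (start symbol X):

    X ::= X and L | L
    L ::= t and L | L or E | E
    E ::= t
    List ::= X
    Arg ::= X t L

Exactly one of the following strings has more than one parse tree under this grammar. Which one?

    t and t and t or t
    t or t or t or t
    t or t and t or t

t and t and t or t: 7 trees
t or t or t or t: 1 tree
t or t and t or t: 1 tree

t and t and t or t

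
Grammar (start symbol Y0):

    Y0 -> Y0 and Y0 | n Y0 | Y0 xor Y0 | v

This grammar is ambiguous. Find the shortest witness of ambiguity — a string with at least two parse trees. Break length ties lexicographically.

length 1: no string has ≥2 trees
length 2: no string has ≥2 trees
length 3: no string has ≥2 trees
length 4: n v and v has 2 parse trees

Two derivations of n v and v:
  Y0 ⇒ Y0 and Y0 ⇒ n Y0 and Y0 ⇒ n v and Y0 ⇒ n v and v
  Y0 ⇒ n Y0 ⇒ n Y0 and Y0 ⇒ n v and Y0 ⇒ n v and v

n v and v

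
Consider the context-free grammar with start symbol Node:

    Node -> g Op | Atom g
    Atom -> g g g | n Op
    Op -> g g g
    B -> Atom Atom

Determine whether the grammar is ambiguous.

Witness: g g g g

Derivation 1: Node ⇒ g Op ⇒ g g g g
Derivation 2: Node ⇒ Atom g ⇒ g g g g

Two distinct leftmost derivations for the same string.

Ambiguous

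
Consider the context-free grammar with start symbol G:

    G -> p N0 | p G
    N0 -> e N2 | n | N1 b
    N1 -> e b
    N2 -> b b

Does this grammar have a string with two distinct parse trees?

Witness: p e b b

Derivation 1: G ⇒ p N0 ⇒ p e N2 ⇒ p e b b
Derivation 2: G ⇒ p N0 ⇒ p N1 b ⇒ p e b b

Two distinct leftmost derivations for the same string.

Ambiguous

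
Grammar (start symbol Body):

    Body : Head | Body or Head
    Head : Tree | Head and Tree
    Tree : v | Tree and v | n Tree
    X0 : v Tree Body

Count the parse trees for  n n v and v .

4

Parse trees for n n v and v:
  [Body [Head [Tree [Tree n [Tree n [Tree v]]] and v]]]
  [Body [Head [Tree n [Tree [Tree n [Tree v]] and v]]]]
  [Body [Head [Tree n [Tree n [Tree [Tree v] and v]]]]]
  [Body [Head [Head [Tree n [Tree n [Tree v]]]] and [Tree v]]]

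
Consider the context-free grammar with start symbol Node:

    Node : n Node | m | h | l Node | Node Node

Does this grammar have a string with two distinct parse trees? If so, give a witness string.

Ambiguous

Witness: h h h

Derivation 1: Node ⇒ Node Node ⇒ h Node ⇒ h Node Node ⇒ h h Node ⇒ h h h
Derivation 2: Node ⇒ Node Node ⇒ Node Node Node ⇒ h Node Node ⇒ h h Node ⇒ h h h

Two distinct leftmost derivations for the same string.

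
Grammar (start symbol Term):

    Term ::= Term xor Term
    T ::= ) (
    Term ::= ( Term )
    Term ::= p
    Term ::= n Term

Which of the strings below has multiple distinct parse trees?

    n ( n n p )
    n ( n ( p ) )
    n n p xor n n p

n n p xor n n p

n ( n n p ): 1 tree
n ( n ( p ) ): 1 tree
n n p xor n n p: 3 trees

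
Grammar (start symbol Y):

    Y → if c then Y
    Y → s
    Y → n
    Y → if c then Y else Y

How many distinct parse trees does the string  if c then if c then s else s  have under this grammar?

Parse trees for if c then if c then s else s:
  [Y if c then [Y if c then [Y s] else [Y s]]]
  [Y if c then [Y if c then [Y s]] else [Y s]]

2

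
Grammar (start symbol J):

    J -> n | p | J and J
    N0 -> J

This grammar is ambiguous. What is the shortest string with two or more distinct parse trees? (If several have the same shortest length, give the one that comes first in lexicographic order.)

length 1: no string has ≥2 trees
length 3: no string has ≥2 trees
length 5: n and n and n has 2 parse trees

Two derivations of n and n and n:
  J ⇒ J and J ⇒ n and J ⇒ n and J and J ⇒ n and n and J ⇒ n and n and n
  J ⇒ J and J ⇒ J and J and J ⇒ n and J and J ⇒ n and n and J ⇒ n and n and n

n and n and n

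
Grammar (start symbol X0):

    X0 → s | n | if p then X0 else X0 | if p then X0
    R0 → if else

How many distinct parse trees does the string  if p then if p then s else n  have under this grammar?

Parse trees for if p then if p then s else n:
  [X0 if p then [X0 if p then [X0 s]] else [X0 n]]
  [X0 if p then [X0 if p then [X0 s] else [X0 n]]]

2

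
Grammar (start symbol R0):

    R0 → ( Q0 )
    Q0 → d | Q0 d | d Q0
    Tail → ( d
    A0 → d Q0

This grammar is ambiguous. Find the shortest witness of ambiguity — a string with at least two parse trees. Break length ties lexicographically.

length 3: no string has ≥2 trees
length 4: ( d d ) has 2 parse trees

Two derivations of ( d d ):
  R0 ⇒ ( Q0 ) ⇒ ( Q0 d ) ⇒ ( d d )
  R0 ⇒ ( Q0 ) ⇒ ( d Q0 ) ⇒ ( d d )

( d d )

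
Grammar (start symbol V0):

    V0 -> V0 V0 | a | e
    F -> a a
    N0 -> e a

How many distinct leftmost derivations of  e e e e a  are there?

Parse trees for e e e e a (showing first 6 of 14):
  [V0 [V0 e] [V0 [V0 e] [V0 [V0 e] [V0 [V0 e] [V0 a]]]]]
  [V0 [V0 e] [V0 [V0 e] [V0 [V0 [V0 e] [V0 e]] [V0 a]]]]
  [V0 [V0 e] [V0 [V0 [V0 e] [V0 e]] [V0 [V0 e] [V0 a]]]]
  [V0 [V0 e] [V0 [V0 [V0 e] [V0 [V0 e] [V0 e]]] [V0 a]]]
  [V0 [V0 e] [V0 [V0 [V0 [V0 e] [V0 e]] [V0 e]] [V0 a]]]
  [V0 [V0 [V0 e] [V0 e]] [V0 [V0 e] [V0 [V0 e] [V0 a]]]]

14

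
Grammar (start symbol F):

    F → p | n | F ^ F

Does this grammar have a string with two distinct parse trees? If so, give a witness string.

Witness: n ^ n ^ n

Derivation 1: F ⇒ F ^ F ⇒ n ^ F ⇒ n ^ F ^ F ⇒ n ^ n ^ F ⇒ n ^ n ^ n
Derivation 2: F ⇒ F ^ F ⇒ F ^ F ^ F ⇒ n ^ F ^ F ⇒ n ^ n ^ F ⇒ n ^ n ^ n

Two distinct leftmost derivations for the same string.

Ambiguous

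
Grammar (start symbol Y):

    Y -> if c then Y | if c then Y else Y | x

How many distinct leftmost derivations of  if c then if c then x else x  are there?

Parse trees for if c then if c then x else x:
  [Y if c then [Y if c then [Y x] else [Y x]]]
  [Y if c then [Y if c then [Y x]] else [Y x]]

2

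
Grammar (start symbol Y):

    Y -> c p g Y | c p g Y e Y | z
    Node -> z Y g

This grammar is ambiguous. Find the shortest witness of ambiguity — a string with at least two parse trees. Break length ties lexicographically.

c p g c p g z e z

length 1: no string has ≥2 trees
length 4: no string has ≥2 trees
length 6: no string has ≥2 trees
length 7: no string has ≥2 trees
length 9: c p g c p g z e z has 2 parse trees

Two derivations of c p g c p g z e z:
  Y ⇒ c p g Y ⇒ c p g c p g Y e Y ⇒ c p g c p g z e Y ⇒ c p g c p g z e z
  Y ⇒ c p g Y e Y ⇒ c p g c p g Y e Y ⇒ c p g c p g z e Y ⇒ c p g c p g z e z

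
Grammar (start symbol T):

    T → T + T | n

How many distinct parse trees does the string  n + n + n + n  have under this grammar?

5

Parse trees for n + n + n + n:
  [T [T n] + [T [T n] + [T [T n] + [T n]]]]
  [T [T n] + [T [T [T n] + [T n]] + [T n]]]
  [T [T [T n] + [T n]] + [T [T n] + [T n]]]
  [T [T [T n] + [T [T n] + [T n]]] + [T n]]
  [T [T [T [T n] + [T n]] + [T n]] + [T n]]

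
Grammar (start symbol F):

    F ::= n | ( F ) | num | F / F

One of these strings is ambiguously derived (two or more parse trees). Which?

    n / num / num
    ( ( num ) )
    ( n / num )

n / num / num: 2 trees
( ( num ) ): 1 tree
( n / num ): 1 tree

n / num / num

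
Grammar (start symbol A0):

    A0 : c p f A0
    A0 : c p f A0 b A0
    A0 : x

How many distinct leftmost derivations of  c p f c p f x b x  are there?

Parse trees for c p f c p f x b x:
  [A0 c p f [A0 c p f [A0 x] b [A0 x]]]
  [A0 c p f [A0 c p f [A0 x]] b [A0 x]]

2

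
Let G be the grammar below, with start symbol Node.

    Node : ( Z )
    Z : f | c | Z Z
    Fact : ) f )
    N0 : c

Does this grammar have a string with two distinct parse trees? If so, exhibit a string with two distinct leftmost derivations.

Ambiguous

Witness: ( c c c )

Derivation 1: Node ⇒ ( Z ) ⇒ ( Z Z ) ⇒ ( c Z ) ⇒ ( c Z Z ) ⇒ ( c c Z ) ⇒ ( c c c )
Derivation 2: Node ⇒ ( Z ) ⇒ ( Z Z ) ⇒ ( Z Z Z ) ⇒ ( c Z Z ) ⇒ ( c c Z ) ⇒ ( c c c )

Two distinct leftmost derivations for the same string.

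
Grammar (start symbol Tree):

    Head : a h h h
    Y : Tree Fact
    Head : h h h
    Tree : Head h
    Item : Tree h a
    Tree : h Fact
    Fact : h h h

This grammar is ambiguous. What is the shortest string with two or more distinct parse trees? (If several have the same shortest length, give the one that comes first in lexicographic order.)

length 4: h h h h has 2 parse trees

Two derivations of h h h h:
  Tree ⇒ Head h ⇒ h h h h
  Tree ⇒ h Fact ⇒ h h h h

h h h h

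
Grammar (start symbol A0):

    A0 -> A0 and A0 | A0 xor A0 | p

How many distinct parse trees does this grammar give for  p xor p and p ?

2

Parse trees for p xor p and p:
  [A0 [A0 [A0 p] xor [A0 p]] and [A0 p]]
  [A0 [A0 p] xor [A0 [A0 p] and [A0 p]]]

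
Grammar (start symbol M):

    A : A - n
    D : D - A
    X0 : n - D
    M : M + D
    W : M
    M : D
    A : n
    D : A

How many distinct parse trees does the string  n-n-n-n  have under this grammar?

Parse trees for n-n-n-n:
  [M [D [D [A n]] - [A [A [A n] - n] - n]]]
  [M [D [D [D [A n]] - [A n]] - [A [A n] - n]]]
  [M [D [D [A [A n] - n]] - [A [A n] - n]]]
  [M [D [D [D [A n]] - [A [A n] - n]] - [A n]]]
  [M [D [D [D [D [A n]] - [A n]] - [A n]] - [A n]]]
  [M [D [D [D [A [A n] - n]] - [A n]] - [A n]]]
  [M [D [D [A [A [A n] - n] - n]] - [A n]]]
  [M [D [A [A [A [A n] - n] - n] - n]]]

8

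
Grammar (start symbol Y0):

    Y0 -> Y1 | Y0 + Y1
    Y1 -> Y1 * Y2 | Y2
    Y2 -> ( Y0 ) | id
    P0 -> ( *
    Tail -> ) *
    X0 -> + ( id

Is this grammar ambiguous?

(P0, Tail, X0 are unreachable from Y0, so their rules don't affect L(Y0).) The grammar is stratified — Y0 handles '+' (left-recursive), Y1 handles '*', Y2 atoms. Each operator has a fixed associativity and precedence level, so every string has one parse.

Unambiguous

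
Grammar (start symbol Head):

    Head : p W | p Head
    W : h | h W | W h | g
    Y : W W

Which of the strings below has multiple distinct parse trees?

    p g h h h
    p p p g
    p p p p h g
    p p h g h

p g h h h: 1 tree
p p p g: 1 tree
p p p p h g: 1 tree
p p h g h: 2 trees

p p h g h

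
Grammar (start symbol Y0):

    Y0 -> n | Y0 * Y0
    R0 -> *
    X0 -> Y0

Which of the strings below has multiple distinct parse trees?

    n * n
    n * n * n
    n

n * n: 1 tree
n * n * n: 2 trees
n: 1 tree

n * n * n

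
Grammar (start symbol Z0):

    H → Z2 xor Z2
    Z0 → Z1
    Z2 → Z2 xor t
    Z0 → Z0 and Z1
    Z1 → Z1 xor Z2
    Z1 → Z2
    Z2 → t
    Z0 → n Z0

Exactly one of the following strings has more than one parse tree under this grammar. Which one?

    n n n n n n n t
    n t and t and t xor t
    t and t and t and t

n t and t and t xor t

n n n n n n n t: 1 tree
n t and t and t xor t: 6 trees
t and t and t and t: 1 tree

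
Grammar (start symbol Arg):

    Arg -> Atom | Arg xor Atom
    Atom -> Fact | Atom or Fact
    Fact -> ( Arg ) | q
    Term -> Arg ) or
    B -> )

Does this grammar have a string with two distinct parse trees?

Only Arg, Atom, Fact are reachable from Arg; ignoring the rest: This is a standard precedence ladder (Arg over Atom over Fact), with each level left-recursive on its own operator ('xor' at Arg, 'or' at Atom). That structure is LR(1), hence unambiguous.

Unambiguous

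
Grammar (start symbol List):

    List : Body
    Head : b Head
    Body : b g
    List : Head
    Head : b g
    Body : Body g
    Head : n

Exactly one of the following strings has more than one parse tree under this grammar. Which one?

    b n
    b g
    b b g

b n: 1 tree
b g: 2 trees
b b g: 1 tree

b g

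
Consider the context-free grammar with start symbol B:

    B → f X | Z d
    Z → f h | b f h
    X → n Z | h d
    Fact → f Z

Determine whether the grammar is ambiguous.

Witness: f h d

Derivation 1: B ⇒ f X ⇒ f h d
Derivation 2: B ⇒ Z d ⇒ f h d

Two distinct leftmost derivations for the same string.

Ambiguous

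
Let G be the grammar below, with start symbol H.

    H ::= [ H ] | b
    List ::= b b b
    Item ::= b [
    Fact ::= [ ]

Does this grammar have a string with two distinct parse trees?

Only H is reachable from H; ignoring the rest: L(H) is { openⁿ atom closeⁿ : n ≥ 0 }. The bracket depth fixes n, and the derivation is forced at every step.

Unambiguous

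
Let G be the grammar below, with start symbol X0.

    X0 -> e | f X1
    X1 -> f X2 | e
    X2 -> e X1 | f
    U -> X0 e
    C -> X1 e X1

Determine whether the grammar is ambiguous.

Unambiguous

(U, C are unreachable from X0, so their rules don't affect L(X0).) Each reachable nonterminal has at most one production per leading terminal, and all productions are right-linear; the derivation is determined token-by-token.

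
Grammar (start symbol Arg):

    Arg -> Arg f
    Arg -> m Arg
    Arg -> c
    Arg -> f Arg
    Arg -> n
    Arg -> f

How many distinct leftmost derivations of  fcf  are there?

2

Parse trees for fcf:
  [Arg [Arg f [Arg c]] f]
  [Arg f [Arg [Arg c] f]]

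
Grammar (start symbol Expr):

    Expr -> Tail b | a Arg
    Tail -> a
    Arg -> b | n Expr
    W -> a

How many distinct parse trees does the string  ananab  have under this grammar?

2

Parse trees for ananab:
  [Expr a [Arg n [Expr a [Arg n [Expr [Tail a] b]]]]]
  [Expr a [Arg n [Expr a [Arg n [Expr a [Arg b]]]]]]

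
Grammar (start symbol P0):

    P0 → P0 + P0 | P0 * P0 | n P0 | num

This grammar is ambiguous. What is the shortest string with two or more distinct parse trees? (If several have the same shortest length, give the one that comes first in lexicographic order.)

length 1: no string has ≥2 trees
length 2: no string has ≥2 trees
length 3: no string has ≥2 trees
length 4: n num * num has 2 parse trees

Two derivations of n num * num:
  P0 ⇒ P0 * P0 ⇒ n P0 * P0 ⇒ n num * P0 ⇒ n num * num
  P0 ⇒ n P0 ⇒ n P0 * P0 ⇒ n num * P0 ⇒ n num * num

n num * num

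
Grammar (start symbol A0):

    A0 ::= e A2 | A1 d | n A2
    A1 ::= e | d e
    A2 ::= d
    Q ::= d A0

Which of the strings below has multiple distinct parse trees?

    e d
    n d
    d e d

e d

e d: 2 trees
n d: 1 tree
d e d: 1 tree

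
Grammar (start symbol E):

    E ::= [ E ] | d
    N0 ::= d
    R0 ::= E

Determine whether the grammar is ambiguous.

Only E is reachable from E; ignoring the rest: Each string is a nest of matched brackets around a single atom. An opening bracket forces the recursive rule; an atom forces the base rule.

Unambiguous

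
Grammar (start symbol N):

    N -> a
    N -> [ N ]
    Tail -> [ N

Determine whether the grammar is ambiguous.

Unambiguous

Only N is reachable from N; ignoring the rest: Each string is a nest of matched brackets around a single atom. An opening bracket forces the recursive rule; an atom forces the base rule.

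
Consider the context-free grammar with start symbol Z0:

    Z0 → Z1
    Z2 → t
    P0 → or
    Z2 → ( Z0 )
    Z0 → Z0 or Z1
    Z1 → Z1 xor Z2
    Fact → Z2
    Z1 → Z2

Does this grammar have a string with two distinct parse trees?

Unambiguous

(Fact, P0 are unreachable from Z0, so their rules don't affect L(Z0).) This is a standard precedence ladder (Z0 over Z1 over Z2), with each level left-recursive on its own operator ('or' at Z0, 'xor' at Z1). That structure is LR(1), hence unambiguous.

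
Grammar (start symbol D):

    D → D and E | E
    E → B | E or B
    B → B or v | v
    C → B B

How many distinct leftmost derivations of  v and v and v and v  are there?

1

Parse trees for v and v and v and v:
  [D [D [D [D [E [B v]]] and [E [B v]]] and [E [B v]]] and [E [B v]]]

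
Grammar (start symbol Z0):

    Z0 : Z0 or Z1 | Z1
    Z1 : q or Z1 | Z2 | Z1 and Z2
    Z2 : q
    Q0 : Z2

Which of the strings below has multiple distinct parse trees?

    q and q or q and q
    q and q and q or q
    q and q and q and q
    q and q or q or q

q and q or q or q

q and q or q and q: 1 tree
q and q and q or q: 1 tree
q and q and q and q: 1 tree
q and q or q or q: 2 trees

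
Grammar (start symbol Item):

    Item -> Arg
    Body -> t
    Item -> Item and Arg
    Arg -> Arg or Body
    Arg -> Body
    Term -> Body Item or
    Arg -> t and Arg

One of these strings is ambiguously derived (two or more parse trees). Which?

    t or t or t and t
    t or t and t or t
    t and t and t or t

t and t and t or t

t or t or t and t: 1 tree
t or t and t or t: 1 tree
t and t and t or t: 7 trees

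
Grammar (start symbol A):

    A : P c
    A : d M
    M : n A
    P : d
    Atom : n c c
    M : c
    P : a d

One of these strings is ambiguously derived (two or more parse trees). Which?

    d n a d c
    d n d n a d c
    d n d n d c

d n a d c: 1 tree
d n d n a d c: 1 tree
d n d n d c: 2 trees

d n d n d c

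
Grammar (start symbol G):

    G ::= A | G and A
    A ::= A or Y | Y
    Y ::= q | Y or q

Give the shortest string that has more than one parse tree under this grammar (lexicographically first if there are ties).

length 1: no string has ≥2 trees
length 3: q or q has 2 parse trees

Two derivations of q or q:
  G ⇒ A ⇒ A or Y ⇒ Y or Y ⇒ q or Y ⇒ q or q
  G ⇒ A ⇒ Y ⇒ Y or q ⇒ q or q

q or q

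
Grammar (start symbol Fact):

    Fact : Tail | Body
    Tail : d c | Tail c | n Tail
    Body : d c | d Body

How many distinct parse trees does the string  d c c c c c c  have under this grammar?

Parse trees for d c c c c c c:
  [Fact [Tail [Tail [Tail [Tail [Tail [Tail d c] c] c] c] c] c]]

1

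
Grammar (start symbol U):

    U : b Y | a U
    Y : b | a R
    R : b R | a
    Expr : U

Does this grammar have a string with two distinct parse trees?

Only U, Y, R are reachable from U; ignoring the rest: Restricted to the reachable nonterminals, every rule has the form A → t or A → t B, and no two rules for the same A share a first terminal. The grammar encodes a DFA — one run per string.

Unambiguous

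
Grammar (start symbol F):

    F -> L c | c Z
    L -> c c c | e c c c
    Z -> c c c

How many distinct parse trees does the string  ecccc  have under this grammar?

1

Parse trees for ecccc:
  [F [L e c c c] c]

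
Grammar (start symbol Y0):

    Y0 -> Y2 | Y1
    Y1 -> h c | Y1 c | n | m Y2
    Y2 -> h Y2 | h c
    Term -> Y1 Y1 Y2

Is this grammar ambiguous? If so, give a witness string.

Ambiguous

Witness: h c

Derivation 1: Y0 ⇒ Y2 ⇒ h c
Derivation 2: Y0 ⇒ Y1 ⇒ h c

Two distinct leftmost derivations for the same string.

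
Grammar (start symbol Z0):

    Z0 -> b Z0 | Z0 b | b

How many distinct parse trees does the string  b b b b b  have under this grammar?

Parse trees for b b b b b (showing first 6 of 16):
  [Z0 b [Z0 b [Z0 b [Z0 b [Z0 b]]]]]
  [Z0 b [Z0 b [Z0 b [Z0 [Z0 b] b]]]]
  [Z0 b [Z0 b [Z0 [Z0 b [Z0 b]] b]]]
  [Z0 b [Z0 b [Z0 [Z0 [Z0 b] b] b]]]
  [Z0 b [Z0 [Z0 b [Z0 b [Z0 b]]] b]]
  [Z0 b [Z0 [Z0 b [Z0 [Z0 b] b]] b]]

16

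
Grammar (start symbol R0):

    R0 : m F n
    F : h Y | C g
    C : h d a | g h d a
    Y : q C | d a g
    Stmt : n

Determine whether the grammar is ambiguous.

Witness: m h d a g n

Derivation 1: R0 ⇒ m F n ⇒ m h Y n ⇒ m h d a g n
Derivation 2: R0 ⇒ m F n ⇒ m C g n ⇒ m h d a g n

Two distinct leftmost derivations for the same string.

Ambiguous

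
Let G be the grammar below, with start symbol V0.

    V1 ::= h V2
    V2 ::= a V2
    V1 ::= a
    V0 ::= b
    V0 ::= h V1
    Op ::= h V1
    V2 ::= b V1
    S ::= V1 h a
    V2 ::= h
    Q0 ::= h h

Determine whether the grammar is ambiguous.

Only V0, V1, V2 are reachable from V0; ignoring the rest: The reachable rules are right-linear with at most one rule per (nonterminal, next-terminal) pair. Each input token forces the next rule, so parsing is deterministic.

Unambiguous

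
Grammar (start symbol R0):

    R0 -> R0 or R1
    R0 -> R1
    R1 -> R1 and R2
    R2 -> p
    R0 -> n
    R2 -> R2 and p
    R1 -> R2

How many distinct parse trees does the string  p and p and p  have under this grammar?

Parse trees for p and p and p:
  [R0 [R1 [R1 [R2 p]] and [R2 [R2 p] and p]]]
  [R0 [R1 [R1 [R1 [R2 p]] and [R2 p]] and [R2 p]]]
  [R0 [R1 [R1 [R2 [R2 p] and p]] and [R2 p]]]
  [R0 [R1 [R2 [R2 [R2 p] and p] and p]]]

4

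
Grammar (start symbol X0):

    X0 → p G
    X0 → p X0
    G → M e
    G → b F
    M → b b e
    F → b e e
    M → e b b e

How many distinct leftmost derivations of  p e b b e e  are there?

1

Parse trees for p e b b e e:
  [X0 p [G [M e b b e] e]]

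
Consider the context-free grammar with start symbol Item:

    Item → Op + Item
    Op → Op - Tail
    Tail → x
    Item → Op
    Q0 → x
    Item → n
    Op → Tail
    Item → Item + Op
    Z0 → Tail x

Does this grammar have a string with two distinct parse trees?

Witness: x + x

Derivation 1: Item ⇒ Op + Item ⇒ Tail + Item ⇒ x + Item ⇒ x + Op ⇒ x + Tail ⇒ x + x
Derivation 2: Item ⇒ Item + Op ⇒ Op + Op ⇒ Tail + Op ⇒ x + Op ⇒ x + Tail ⇒ x + x

Two distinct leftmost derivations for the same string.

Ambiguous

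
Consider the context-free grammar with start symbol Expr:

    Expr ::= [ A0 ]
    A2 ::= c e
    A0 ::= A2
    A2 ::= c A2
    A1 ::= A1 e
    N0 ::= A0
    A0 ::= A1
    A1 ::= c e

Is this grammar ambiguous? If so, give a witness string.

Witness: [ c e ]

Derivation 1: Expr ⇒ [ A0 ] ⇒ [ A2 ] ⇒ [ c e ]
Derivation 2: Expr ⇒ [ A0 ] ⇒ [ A1 ] ⇒ [ c e ]

Two distinct leftmost derivations for the same string.

Ambiguous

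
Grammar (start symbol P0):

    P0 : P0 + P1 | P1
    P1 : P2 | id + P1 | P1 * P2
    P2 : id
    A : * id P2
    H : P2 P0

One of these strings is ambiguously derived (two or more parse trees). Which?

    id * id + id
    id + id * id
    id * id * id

id * id + id: 1 tree
id + id * id: 3 trees
id * id * id: 1 tree

id + id * id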